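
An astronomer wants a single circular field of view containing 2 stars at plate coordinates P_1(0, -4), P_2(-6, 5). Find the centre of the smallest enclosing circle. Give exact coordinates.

The smallest circle enclosing two points has them as diameter endpoints.
Centre = midpoint = (-3, 0.5); r² = |P_1P_2|²/4 = 117/4 = 29.25.
Centre = (-3, 0.5).

(-3, 0.5)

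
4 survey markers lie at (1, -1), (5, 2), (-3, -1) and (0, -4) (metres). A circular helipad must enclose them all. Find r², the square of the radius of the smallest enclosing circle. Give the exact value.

4453/242

The minimum enclosing circle is determined by three boundary points: (5, 2), (-3, -1), (0, -4).
Their circumcentre is (25/22, 3/22) with r² = 4453/242.
The farthest remaining point (1, -1) is at distance² 317/242 ≤ 4453/242.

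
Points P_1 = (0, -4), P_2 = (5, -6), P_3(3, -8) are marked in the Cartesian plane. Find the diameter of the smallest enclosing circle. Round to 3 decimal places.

5.440

Side lengths²: P_1P_2² = 29, P_1P_3² = 25, P_2P_3² = 8.
Since P_1P_2² = 29 < 25 + 8 = 33, the triangle is acute, so the smallest enclosing circle is the circumcircle.
Circumcentre = (33/14, -75/14), r² = 725/98.
Diameter = 2r = 2√(725/98) ≈ 5.440.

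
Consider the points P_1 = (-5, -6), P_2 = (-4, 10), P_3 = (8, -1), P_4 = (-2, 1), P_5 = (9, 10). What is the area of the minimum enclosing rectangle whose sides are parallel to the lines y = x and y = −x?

345

In coordinates u = x + y, v = x − y the rectangle is axis-aligned; the map (x,y)→(u,v) scales areas by 2.
u-values: -11, 6, 7, -1, 19; range = 19 − (-11) = 30.
v-values: 1, -14, 9, -3, -1; range = 9 − (-14) = 23.
Area = (30 × 23) / 2 = 345.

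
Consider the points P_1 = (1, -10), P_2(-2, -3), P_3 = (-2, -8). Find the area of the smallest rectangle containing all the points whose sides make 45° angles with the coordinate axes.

25

In coordinates u = x + y, v = x − y the rectangle is axis-aligned; the map (x,y)→(u,v) scales areas by 2.
u-values: -9, -5, -10; range = -5 − (-10) = 5.
v-values: 11, 1, 6; range = 11 − 1 = 10.
Area = (5 × 10) / 2 = 25.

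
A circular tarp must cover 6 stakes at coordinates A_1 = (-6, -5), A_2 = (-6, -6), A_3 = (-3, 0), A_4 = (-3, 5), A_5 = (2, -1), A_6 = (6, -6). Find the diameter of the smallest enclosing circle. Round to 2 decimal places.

A smallest enclosing disk is always determined by at most three of the input points on its boundary.
The minimum enclosing circle is determined by three boundary points: A_2, A_4, A_6.
Their circumcentre is (0, -19/11) with r² = 6565/121.
The farthest remaining point A_1 is at distance² 5652/121 ≤ 6565/121.
Diameter = 2r = 2√(6565/121) ≈ 14.73.

14.73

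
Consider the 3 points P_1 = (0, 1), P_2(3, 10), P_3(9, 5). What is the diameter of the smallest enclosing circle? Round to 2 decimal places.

Side lengths²: P_1P_2² = 90, P_1P_3² = 97, P_2P_3² = 61.
Since P_1P_3² = 97 < 90 + 61 = 151, the triangle is acute, so the smallest enclosing circle is the circumcircle.
Circumcentre = (171/46, 219/46), r² = 29585/1058.
Diameter = 2r = 2√(29585/1058) ≈ 10.58.

10.58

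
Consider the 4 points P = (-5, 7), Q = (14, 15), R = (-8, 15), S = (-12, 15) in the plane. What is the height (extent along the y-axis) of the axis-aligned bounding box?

max y = 15, min y = 7, so height = 8.

8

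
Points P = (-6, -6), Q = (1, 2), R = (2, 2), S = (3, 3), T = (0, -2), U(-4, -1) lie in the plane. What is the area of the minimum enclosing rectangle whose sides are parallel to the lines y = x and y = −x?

45

In coordinates u = x + y, v = x − y the rectangle is axis-aligned; the map (x,y)→(u,v) scales areas by 2.
u-values: -12, 3, 4, 6, -2, -5; range = 6 − (-12) = 18.
v-values: 0, -1, 0, 0, 2, -3; range = 2 − (-3) = 5.
Area = (18 × 5) / 2 = 45.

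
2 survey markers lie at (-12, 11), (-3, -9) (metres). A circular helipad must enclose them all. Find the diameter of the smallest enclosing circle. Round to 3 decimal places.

The smallest circle enclosing two points has them as diameter endpoints.
Centre = midpoint = (-7.5, 1); r² = |(-12, 11)−(-3, -9)|²/4 = 481/4 = 120.25.
Diameter = 2r = 2√(120.25) ≈ 21.932.

21.932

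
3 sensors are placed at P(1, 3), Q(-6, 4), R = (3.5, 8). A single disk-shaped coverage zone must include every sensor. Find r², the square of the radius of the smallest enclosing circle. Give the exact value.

Side lengths²: PQ² = 50, PR² = 31.25, QR² = 106.25.
Since QR² = 106.25 ≥ 50 + 31.25 = 81.25, the angle opposite QR is not acute, so the smallest enclosing circle has QR as diameter.
Centre = midpoint of QR = (-1.25, 6), r² = 106.25/4 = 26.5625.

26.5625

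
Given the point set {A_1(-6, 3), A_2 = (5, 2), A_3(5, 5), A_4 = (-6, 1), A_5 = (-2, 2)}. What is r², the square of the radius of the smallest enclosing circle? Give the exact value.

34.25

The minimum enclosing circle of a finite set is fixed by two of the points (as a diameter) or three (as a circumcircle).
The farthest pair is A_3–A_4 with squared distance 137. The circle on this segment as diameter has centre (-0.5, 3) and r² = 137/4 = 34.25.
Check A_1: distance² to centre = 30.25 ≤ 34.25, so it lies inside.
All remaining points lie in this disk, and no smaller disk contains both endpoints, so this is the minimum enclosing circle.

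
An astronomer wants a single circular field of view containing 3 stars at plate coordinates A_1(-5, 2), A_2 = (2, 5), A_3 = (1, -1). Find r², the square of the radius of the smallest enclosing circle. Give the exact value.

Side lengths²: A_1A_2² = 58, A_1A_3² = 45, A_2A_3² = 37.
Since A_1A_2² = 58 < 45 + 37 = 82, the triangle is acute, so the smallest enclosing circle is the circumcircle.
Circumcentre = (-27/26, 63/26), r² = 5365/338.

5365/338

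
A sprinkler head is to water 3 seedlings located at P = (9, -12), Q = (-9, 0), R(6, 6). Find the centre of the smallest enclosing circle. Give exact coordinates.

(1.3125, -4.03125)

Side lengths²: PQ² = 468, PR² = 333, QR² = 261.
Since PQ² = 468 < 333 + 261 = 594, the triangle is acute, so the smallest enclosing circle is the circumcircle.
Circumcentre = (1.3125, -4.03125), r² = 122.5986328125.
Centre = (1.3125, -4.03125).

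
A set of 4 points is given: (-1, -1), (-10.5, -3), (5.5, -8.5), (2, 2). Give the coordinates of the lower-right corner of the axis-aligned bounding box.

x-range [-10.5, 5.5], y-range [-8.5, 2].
The lower-right corner is (5.5, -8.5).

(5.5, -8.5)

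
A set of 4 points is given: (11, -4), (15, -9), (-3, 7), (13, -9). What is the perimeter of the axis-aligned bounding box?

Width = max x − min x = 15 − (-3) = 18.
Height = max y − min y = 7 − (-9) = 16.
Perimeter = 2(18 + 16) = 68.

68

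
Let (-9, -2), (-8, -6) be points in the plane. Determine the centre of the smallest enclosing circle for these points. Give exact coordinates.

(-8.5, -4)

The smallest circle enclosing two points has them as diameter endpoints.
Centre = midpoint = (-8.5, -4); r² = |(-9, -2)−(-8, -6)|²/4 = 17/4 = 4.25.
Centre = (-8.5, -4).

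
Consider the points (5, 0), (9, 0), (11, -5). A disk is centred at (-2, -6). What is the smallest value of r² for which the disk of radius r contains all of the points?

170

The required radius is the distance from (-2, -6) to the farthest point.
Squared distances: 85, 157, 170.
Maximum is 170, attained at (11, -5).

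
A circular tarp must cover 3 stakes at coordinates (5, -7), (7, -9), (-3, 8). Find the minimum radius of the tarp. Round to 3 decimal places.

9.862

Call the three points A, B, C in the order given.
Side lengths²: AB² = 8, AC² = 289, BC² = 389.
Since BC² = 389 ≥ 289 + 8 = 297, the angle opposite BC is not acute, so the smallest enclosing circle has BC as diameter.
Centre = midpoint of BC = (2, -0.5), r² = 389/4 = 97.25.
r = √(97.25) ≈ 9.862.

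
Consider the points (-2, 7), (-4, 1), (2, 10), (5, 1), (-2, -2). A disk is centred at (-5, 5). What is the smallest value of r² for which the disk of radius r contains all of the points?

The required radius is the distance from (-5, 5) to the farthest point.
Squared distances: 13, 17, 74, 116, 58.
Maximum is 116, attained at (5, 1).

116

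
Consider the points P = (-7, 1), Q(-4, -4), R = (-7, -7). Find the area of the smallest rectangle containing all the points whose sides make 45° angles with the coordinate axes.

In coordinates u = x + y, v = x − y the rectangle is axis-aligned; the map (x,y)→(u,v) scales areas by 2.
u-values: -6, -8, -14; range = -6 − (-14) = 8.
v-values: -8, 0, 0; range = 0 − (-8) = 8.
Area = (8 × 8) / 2 = 32.

32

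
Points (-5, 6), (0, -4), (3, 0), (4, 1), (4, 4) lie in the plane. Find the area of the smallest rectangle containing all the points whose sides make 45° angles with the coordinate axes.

90

In coordinates u = x + y, v = x − y the rectangle is axis-aligned; the map (x,y)→(u,v) scales areas by 2.
u-values: 1, -4, 3, 5, 8; range = 8 − (-4) = 12.
v-values: -11, 4, 3, 3, 0; range = 4 − (-11) = 15.
Area = (12 × 15) / 2 = 90.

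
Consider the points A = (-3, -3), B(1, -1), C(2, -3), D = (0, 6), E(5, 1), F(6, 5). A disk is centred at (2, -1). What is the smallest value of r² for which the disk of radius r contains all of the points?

The required radius is the distance from (2, -1) to the farthest point.
Squared distances: 29, 1, 4, 53, 13, 52.
Maximum is 53, attained at D.

53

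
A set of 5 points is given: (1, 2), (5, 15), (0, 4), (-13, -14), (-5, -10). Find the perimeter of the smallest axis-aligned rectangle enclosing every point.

Width = max x − min x = 5 − (-13) = 18.
Height = max y − min y = 15 − (-14) = 29.
Perimeter = 2(18 + 29) = 94.

94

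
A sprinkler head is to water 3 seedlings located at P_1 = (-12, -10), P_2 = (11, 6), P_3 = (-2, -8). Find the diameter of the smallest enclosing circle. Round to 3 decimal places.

28.018

Side lengths²: P_1P_2² = 785, P_1P_3² = 104, P_2P_3² = 365.
Since P_1P_2² = 785 ≥ 365 + 104 = 469, the angle opposite P_1P_2 is not acute, so the smallest enclosing circle has P_1P_2 as diameter.
Centre = midpoint of P_1P_2 = (-0.5, -2), r² = 785/4 = 196.25.
Diameter = 2r = 2√(196.25) ≈ 28.018.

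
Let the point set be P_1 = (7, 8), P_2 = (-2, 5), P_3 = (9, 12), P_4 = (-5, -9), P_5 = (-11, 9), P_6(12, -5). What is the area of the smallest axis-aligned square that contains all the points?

529

The bounding box has width 23 and height 21.
An axis-aligned square enclosing the set must have side ≥ max(width, height).
So the minimum side is max(23, 21) = 23.
Area = 23² = 529.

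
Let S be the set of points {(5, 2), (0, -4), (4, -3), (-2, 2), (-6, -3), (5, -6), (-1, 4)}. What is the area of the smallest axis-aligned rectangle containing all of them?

110

x ranges over [-6, 5], width 11.
y ranges over [-6, 4], height 10.
Area = 11 × 10 = 110.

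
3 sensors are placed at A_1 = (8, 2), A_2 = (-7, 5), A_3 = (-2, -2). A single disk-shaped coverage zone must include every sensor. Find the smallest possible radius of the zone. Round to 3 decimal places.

Side lengths²: A_1A_2² = 234, A_1A_3² = 116, A_2A_3² = 74.
Since A_1A_2² = 234 ≥ 116 + 74 = 190, the angle opposite A_1A_2 is not acute, so the smallest enclosing circle has A_1A_2 as diameter.
Centre = midpoint of A_1A_2 = (0.5, 3.5), r² = 234/4 = 58.5.
r = √(58.5) ≈ 7.649.

7.649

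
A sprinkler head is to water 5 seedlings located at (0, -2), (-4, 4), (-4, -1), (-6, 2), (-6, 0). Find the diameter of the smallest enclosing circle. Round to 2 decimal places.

7.35

A smallest enclosing disk is always determined by at most three of the input points on its boundary.
The minimum enclosing circle is determined by three boundary points: (0, -2), (-4, 4), (-6, 2).
Their circumcentre is (-2.6, 0.6) with r² = 13.52.
The farthest remaining point (-6, 0) is at distance² 11.92 ≤ 13.52.
Diameter = 2r = 2√(13.52) ≈ 7.35.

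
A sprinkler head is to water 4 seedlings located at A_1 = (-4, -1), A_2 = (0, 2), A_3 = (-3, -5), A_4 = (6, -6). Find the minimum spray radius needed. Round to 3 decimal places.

5.590

By Welzl's lemma the MEC is supported by two points (diametrically opposite) or three points (on a circumcircle).
The farthest pair is A_1–A_4 with squared distance 125. The circle on this segment as diameter has centre (1, -3.5) and r² = 125/4 = 31.25.
Check A_2: distance² to centre = 31.25 ≤ 31.25, so it lies inside.
All remaining points lie in this disk, and no smaller disk contains both endpoints, so this is the minimum enclosing circle.
r = √(31.25) ≈ 5.590.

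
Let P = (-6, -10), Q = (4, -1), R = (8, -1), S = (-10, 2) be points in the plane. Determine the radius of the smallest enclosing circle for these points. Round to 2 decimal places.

9.42

By Welzl's lemma the MEC is supported by two points (diametrically opposite) or three points (on a circumcircle).
The minimum enclosing circle is determined by three boundary points: P, R, S.
Their circumcentre is (-47/34, -61/34) with r² = 51245/578.
The farthest remaining point Q is at distance² 17109/578 ≤ 51245/578.
r = √(51245/578) ≈ 9.42.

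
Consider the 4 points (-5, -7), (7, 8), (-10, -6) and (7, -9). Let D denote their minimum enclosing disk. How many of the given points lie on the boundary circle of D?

The minimum enclosing circle of a finite set is fixed by two of the points (as a diameter) or three (as a circumcircle).
The minimum enclosing circle is determined by three boundary points: (7, 8), (-10, -6), (7, -9).
Their circumcentre is (-9/34, -0.5) with r² = 72265/578.
The farthest remaining point (-5, -7) is at distance² 37381/578 ≤ 72265/578.
The points at distance exactly r from the centre are (7, 8), (-10, -6), (7, -9) — 3 points.

3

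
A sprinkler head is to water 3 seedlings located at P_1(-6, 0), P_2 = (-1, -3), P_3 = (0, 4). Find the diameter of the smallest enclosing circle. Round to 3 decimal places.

7.824

Side lengths²: P_1P_2² = 34, P_1P_3² = 52, P_2P_3² = 50.
Since P_1P_3² = 52 < 50 + 34 = 84, the triangle is acute, so the smallest enclosing circle is the circumcircle.
Circumcentre = (-41/19, 14/19), r² = 5525/361.
Diameter = 2r = 2√(5525/361) ≈ 7.824.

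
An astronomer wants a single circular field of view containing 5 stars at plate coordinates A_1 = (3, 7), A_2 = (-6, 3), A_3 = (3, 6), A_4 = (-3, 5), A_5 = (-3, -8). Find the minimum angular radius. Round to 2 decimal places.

The minimum enclosing circle of a finite set is fixed by two of the points (as a diameter) or three (as a circumcircle).
The farthest pair is A_1–A_5 with squared distance 261. The circle on this segment as diameter has centre (0, -0.5) and r² = 261/4 = 65.25.
Check A_2: distance² to centre = 48.25 ≤ 65.25, so it lies inside.
All remaining points lie in this disk, and no smaller disk contains both endpoints, so this is the minimum enclosing circle.
r = √(65.25) ≈ 8.08.

8.08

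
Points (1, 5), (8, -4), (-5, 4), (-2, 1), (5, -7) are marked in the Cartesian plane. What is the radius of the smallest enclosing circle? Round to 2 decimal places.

7.64

The minimum enclosing circle is determined by three boundary points: (8, -4), (-5, 4), (5, -7).
Their circumcentre is (55/42, -13/42) with r² = 51493/882.
The farthest remaining point (1, 5) is at distance² 24949/882 ≤ 51493/882.
r = √(51493/882) ≈ 7.64.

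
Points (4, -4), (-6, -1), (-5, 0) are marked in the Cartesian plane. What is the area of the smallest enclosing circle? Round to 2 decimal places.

85.61

Call the three points A, B, C in the order given.
Side lengths²: AB² = 109, AC² = 97, BC² = 2.
Since AB² = 109 ≥ 97 + 2 = 99, the angle opposite AB is not acute, so the smallest enclosing circle has AB as diameter.
Centre = midpoint of AB = (-1, -2.5), r² = 109/4 = 27.25.
Area = π·r² = π·27.25 ≈ 85.61.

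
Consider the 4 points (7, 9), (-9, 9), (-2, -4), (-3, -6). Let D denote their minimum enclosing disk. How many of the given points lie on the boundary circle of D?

3

The minimum enclosing circle of a finite set is fixed by two of the points (as a diameter) or three (as a circumcircle).
The minimum enclosing circle is determined by three boundary points: (7, 9), (-9, 9), (-3, -6).
Their circumcentre is (-1, 3.5) with r² = 94.25.
The farthest remaining point (-2, -4) is at distance² 57.25 ≤ 94.25.
The points at distance exactly r from the centre are (7, 9), (-9, 9), (-3, -6) — 3 points.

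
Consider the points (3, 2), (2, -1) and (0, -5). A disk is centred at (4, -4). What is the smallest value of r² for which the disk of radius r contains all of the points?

37

The required radius is the distance from (4, -4) to the farthest point.
Squared distances: 37, 13, 17.
Maximum is 37, attained at (3, 2).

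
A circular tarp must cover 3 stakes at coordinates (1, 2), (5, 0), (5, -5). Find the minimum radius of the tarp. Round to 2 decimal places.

4.03

Call the three points A, B, C in the order given.
Side lengths²: AB² = 20, AC² = 65, BC² = 25.
Since AC² = 65 ≥ 25 + 20 = 45, the angle opposite AC is not acute, so the smallest enclosing circle has AC as diameter.
Centre = midpoint of AC = (3, -1.5), r² = 65/4 = 16.25.
r = √(16.25) ≈ 4.03.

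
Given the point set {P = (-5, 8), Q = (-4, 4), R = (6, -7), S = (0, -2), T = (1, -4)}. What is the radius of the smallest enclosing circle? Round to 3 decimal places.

By Welzl's lemma the MEC is supported by two points (diametrically opposite) or three points (on a circumcircle).
The farthest pair is P–R with squared distance 346. The circle on this segment as diameter has centre (0.5, 0.5) and r² = 346/4 = 86.5.
Check Q: distance² to centre = 32.5 ≤ 86.5, so it lies inside.
All remaining points lie in this disk, and no smaller disk contains both endpoints, so this is the minimum enclosing circle.
r = √(86.5) ≈ 9.301.

9.301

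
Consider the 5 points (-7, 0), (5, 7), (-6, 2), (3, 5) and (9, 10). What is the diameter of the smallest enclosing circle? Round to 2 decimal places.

The minimum enclosing circle of a finite set is fixed by two of the points (as a diameter) or three (as a circumcircle).
The farthest pair is (-7, 0)–(9, 10) with squared distance 356. The circle on this segment as diameter has centre (1, 5) and r² = 356/4 = 89.
Check (5, 7): distance² to centre = 20 ≤ 89, so it lies inside.
All remaining points lie in this disk, and no smaller disk contains both endpoints, so this is the minimum enclosing circle.
Diameter = 2r = 2√89 ≈ 18.87.

18.87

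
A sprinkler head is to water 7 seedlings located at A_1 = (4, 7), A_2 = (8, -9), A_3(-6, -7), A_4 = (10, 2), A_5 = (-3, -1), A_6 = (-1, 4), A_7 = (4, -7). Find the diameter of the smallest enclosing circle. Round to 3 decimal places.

A smallest enclosing disk is always determined by at most three of the input points on its boundary.
The minimum enclosing circle is determined by three boundary points: A_1, A_2, A_3.
Their circumcentre is (50/27, -55/27) with r² = 62900/729.
The farthest remaining point A_4 is at distance² 60281/729 ≤ 62900/729.
Diameter = 2r = 2√(62900/729) ≈ 18.578.

18.578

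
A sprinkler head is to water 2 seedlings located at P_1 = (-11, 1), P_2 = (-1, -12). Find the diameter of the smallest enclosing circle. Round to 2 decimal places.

16.40

The smallest circle enclosing two points has them as diameter endpoints.
Centre = midpoint = (-6, -5.5); r² = |P_1P_2|²/4 = 269/4 = 67.25.
Diameter = 2r = 2√(67.25) ≈ 16.40.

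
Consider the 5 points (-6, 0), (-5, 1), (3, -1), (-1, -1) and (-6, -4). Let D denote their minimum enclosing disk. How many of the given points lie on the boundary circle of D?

By Welzl's lemma the MEC is supported by two points (diametrically opposite) or three points (on a circumcircle).
The minimum enclosing circle is determined by three boundary points: (-6, 0), (3, -1), (-6, -4).
Their circumcentre is (-5/3, -2) with r² = 205/9.
The farthest remaining point (-5, 1) is at distance² 181/9 ≤ 205/9.
The points at distance exactly r from the centre are (-6, 0), (3, -1), (-6, -4) — 3 points.

3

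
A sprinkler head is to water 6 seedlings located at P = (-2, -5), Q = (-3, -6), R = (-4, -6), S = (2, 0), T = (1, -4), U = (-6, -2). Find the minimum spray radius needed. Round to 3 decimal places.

4.346

A smallest enclosing disk is always determined by at most three of the input points on its boundary.
The minimum enclosing circle is determined by three boundary points: R, S, U.
Their circumcentre is (-5/3, -7/3) with r² = 170/9.
The farthest remaining point Q is at distance² 137/9 ≤ 170/9.
r = √(170/9) ≈ 4.346.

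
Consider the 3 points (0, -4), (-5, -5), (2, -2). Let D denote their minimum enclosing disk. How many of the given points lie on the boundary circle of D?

2

Call the three points A, B, C in the order given.
Side lengths²: AB² = 26, AC² = 8, BC² = 58.
Since BC² = 58 ≥ 26 + 8 = 34, the angle opposite BC is not acute, so the smallest enclosing circle has BC as diameter.
Centre = midpoint of BC = (-1.5, -3.5), r² = 58/4 = 14.5.
The points at distance exactly r from the centre are (-5, -5), (2, -2) — 2 points.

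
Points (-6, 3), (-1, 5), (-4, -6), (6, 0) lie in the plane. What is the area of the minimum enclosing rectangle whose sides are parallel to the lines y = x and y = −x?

In coordinates u = x + y, v = x − y the rectangle is axis-aligned; the map (x,y)→(u,v) scales areas by 2.
u-values: -3, 4, -10, 6; range = 6 − (-10) = 16.
v-values: -9, -6, 2, 6; range = 6 − (-9) = 15.
Area = (16 × 15) / 2 = 120.

120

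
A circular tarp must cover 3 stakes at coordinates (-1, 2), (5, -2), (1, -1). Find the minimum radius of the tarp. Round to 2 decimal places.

3.61

Call the three points A, B, C in the order given.
Side lengths²: AB² = 52, AC² = 13, BC² = 17.
Since AB² = 52 ≥ 17 + 13 = 30, the angle opposite AB is not acute, so the smallest enclosing circle has AB as diameter.
Centre = midpoint of AB = (2, 0), r² = 52/4 = 13.
r = √13 ≈ 3.61.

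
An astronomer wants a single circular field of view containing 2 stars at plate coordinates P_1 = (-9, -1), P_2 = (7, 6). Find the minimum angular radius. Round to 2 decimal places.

The smallest circle enclosing two points has them as diameter endpoints.
Centre = midpoint = (-1, 2.5); r² = |P_1P_2|²/4 = 305/4 = 76.25.
r = √(76.25) ≈ 8.73.

8.73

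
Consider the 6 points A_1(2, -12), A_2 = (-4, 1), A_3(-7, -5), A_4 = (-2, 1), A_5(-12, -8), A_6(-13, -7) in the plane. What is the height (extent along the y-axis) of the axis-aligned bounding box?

max y = 1, min y = -12, so height = 13.

13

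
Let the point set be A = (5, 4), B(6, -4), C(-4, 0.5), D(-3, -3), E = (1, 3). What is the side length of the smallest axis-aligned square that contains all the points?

The bounding box has width 10 and height 8.
An axis-aligned square enclosing the set must have side ≥ max(width, height).
So the minimum side is max(10, 8) = 10.

10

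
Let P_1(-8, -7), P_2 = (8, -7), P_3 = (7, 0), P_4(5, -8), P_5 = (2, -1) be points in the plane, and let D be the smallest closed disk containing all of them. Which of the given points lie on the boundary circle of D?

P_1, P_2, P_3

A smallest enclosing disk is always determined by at most three of the input points on its boundary.
The minimum enclosing circle is determined by three boundary points: P_1, P_2, P_3.
Their circumcentre is (0, -32/7) with r² = 3425/49.
The farthest remaining point P_4 is at distance² 1801/49 ≤ 3425/49.
The points at distance exactly r from the centre are P_1, P_2, P_3 — 3 points.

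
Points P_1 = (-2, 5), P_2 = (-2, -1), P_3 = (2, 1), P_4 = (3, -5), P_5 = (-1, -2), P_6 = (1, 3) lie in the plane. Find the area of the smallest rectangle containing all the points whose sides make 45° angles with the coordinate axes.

52.5

In coordinates u = x + y, v = x − y the rectangle is axis-aligned; the map (x,y)→(u,v) scales areas by 2.
u-values: 3, -3, 3, -2, -3, 4; range = 4 − (-3) = 7.
v-values: -7, -1, 1, 8, 1, -2; range = 8 − (-7) = 15.
Area = (7 × 15) / 2 = 52.5.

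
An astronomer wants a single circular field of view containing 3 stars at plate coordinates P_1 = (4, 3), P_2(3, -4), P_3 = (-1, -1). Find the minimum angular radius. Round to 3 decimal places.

Side lengths²: P_1P_2² = 50, P_1P_3² = 41, P_2P_3² = 25.
Since P_1P_2² = 50 < 41 + 25 = 66, the triangle is acute, so the smallest enclosing circle is the circumcircle.
Circumcentre = (161/62, -23/62), r² = 25625/1922.
r = √(25625/1922) ≈ 3.651.

3.651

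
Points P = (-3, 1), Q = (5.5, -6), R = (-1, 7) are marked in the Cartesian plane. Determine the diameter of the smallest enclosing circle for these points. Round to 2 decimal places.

Side lengths²: PQ² = 121.25, PR² = 40, QR² = 211.25.
Since QR² = 211.25 ≥ 121.25 + 40 = 161.25, the angle opposite QR is not acute, so the smallest enclosing circle has QR as diameter.
Centre = midpoint of QR = (2.25, 0.5), r² = 211.25/4 = 52.8125.
Diameter = 2r = 2√(52.8125) ≈ 14.53.

14.53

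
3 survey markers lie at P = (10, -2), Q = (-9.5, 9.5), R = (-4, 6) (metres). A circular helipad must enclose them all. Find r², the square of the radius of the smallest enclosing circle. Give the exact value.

Side lengths²: PQ² = 512.5, PR² = 260, QR² = 42.5.
Since PQ² = 512.5 ≥ 260 + 42.5 = 302.5, the angle opposite PQ is not acute, so the smallest enclosing circle has PQ as diameter.
Centre = midpoint of PQ = (0.25, 3.75), r² = 512.5/4 = 128.125.

128.125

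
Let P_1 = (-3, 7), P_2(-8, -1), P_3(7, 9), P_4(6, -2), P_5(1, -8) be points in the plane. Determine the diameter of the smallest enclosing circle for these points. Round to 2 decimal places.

19.00

By Welzl's lemma the MEC is supported by two points (diametrically opposite) or three points (on a circumcircle).
The minimum enclosing circle is determined by three boundary points: P_2, P_3, P_5.
Their circumcentre is (7/6, 1.5) with r² = 1625/18.
The farthest remaining point P_1 is at distance² 857/18 ≤ 1625/18.
Diameter = 2r = 2√(1625/18) ≈ 19.00.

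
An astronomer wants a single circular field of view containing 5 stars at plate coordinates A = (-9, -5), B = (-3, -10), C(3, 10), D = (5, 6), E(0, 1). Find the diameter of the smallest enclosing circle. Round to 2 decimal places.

By Welzl's lemma the MEC is supported by two points (diametrically opposite) or three points (on a circumcircle).
The farthest pair is B–C with squared distance 436. The circle on this segment as diameter has centre (0, 0) and r² = 436/4 = 109.
Check A: distance² to centre = 106 ≤ 109, so it lies inside.
All remaining points lie in this disk, and no smaller disk contains both endpoints, so this is the minimum enclosing circle.
Diameter = 2r = 2√109 ≈ 20.88.

20.88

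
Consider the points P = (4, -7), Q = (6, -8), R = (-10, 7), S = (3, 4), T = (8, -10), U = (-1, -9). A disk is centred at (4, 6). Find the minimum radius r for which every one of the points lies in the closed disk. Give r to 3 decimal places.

16.492

The required radius is the distance from (4, 6) to the farthest point.
Squared distances: 169, 200, 197, 5, 272, 250.
Maximum is 272, attained at T.
r = √272 ≈ 16.492.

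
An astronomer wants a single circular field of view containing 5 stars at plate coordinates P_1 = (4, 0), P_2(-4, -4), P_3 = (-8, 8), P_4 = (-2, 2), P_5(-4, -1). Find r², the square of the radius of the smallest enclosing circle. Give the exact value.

The minimum enclosing circle of a finite set is fixed by two of the points (as a diameter) or three (as a circumcircle).
The minimum enclosing circle is determined by three boundary points: P_1, P_2, P_3.
Their circumcentre is (-18/7, 22/7) with r² = 2600/49.
The farthest remaining point P_5 is at distance² 941/49 ≤ 2600/49.

2600/49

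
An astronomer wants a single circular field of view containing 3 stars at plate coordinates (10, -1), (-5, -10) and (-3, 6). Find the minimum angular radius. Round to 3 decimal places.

9.380

Call the three points A, B, C in the order given.
Side lengths²: AB² = 306, AC² = 218, BC² = 260.
Since AB² = 306 < 260 + 218 = 478, the triangle is acute, so the smallest enclosing circle is the circumcircle.
Circumcentre = (28/37, -96/37), r² = 120445/1369.
r = √(120445/1369) ≈ 9.380.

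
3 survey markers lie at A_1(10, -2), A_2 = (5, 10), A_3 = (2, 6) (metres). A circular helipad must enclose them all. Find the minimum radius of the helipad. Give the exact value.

Side lengths²: A_1A_2² = 169, A_1A_3² = 128, A_2A_3² = 25.
Since A_1A_2² = 169 ≥ 128 + 25 = 153, the angle opposite A_1A_2 is not acute, so the smallest enclosing circle has A_1A_2 as diameter.
Centre = midpoint of A_1A_2 = (7.5, 4), r² = 169/4 = 42.25.
r = √(42.25) = 6.5.

6.5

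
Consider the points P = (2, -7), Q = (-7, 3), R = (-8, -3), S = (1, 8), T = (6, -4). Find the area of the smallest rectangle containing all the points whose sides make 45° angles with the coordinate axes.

In coordinates u = x + y, v = x − y the rectangle is axis-aligned; the map (x,y)→(u,v) scales areas by 2.
u-values: -5, -4, -11, 9, 2; range = 9 − (-11) = 20.
v-values: 9, -10, -5, -7, 10; range = 10 − (-10) = 20.
Area = (20 × 20) / 2 = 200.

200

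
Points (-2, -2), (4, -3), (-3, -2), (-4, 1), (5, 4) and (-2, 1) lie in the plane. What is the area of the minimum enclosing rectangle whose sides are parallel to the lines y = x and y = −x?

84

In coordinates u = x + y, v = x − y the rectangle is axis-aligned; the map (x,y)→(u,v) scales areas by 2.
u-values: -4, 1, -5, -3, 9, -1; range = 9 − (-5) = 14.
v-values: 0, 7, -1, -5, 1, -3; range = 7 − (-5) = 12.
Area = (14 × 12) / 2 = 84.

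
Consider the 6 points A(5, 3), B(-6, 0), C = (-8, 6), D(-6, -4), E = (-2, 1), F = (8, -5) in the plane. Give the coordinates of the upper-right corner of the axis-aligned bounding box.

x-range [-8, 8], y-range [-5, 6].
The upper-right corner is (8, 6).

(8, 6)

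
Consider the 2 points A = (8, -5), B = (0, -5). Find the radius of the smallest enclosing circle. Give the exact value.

The smallest circle enclosing two points has them as diameter endpoints.
Centre = midpoint = (4, -5); r² = |AB|²/4 = 64/4 = 16.
r = √16 = 4.

4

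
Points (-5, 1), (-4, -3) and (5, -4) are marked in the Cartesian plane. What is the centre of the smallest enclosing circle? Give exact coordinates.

(0, -1.5)

Call the three points A, B, C in the order given.
Side lengths²: AB² = 17, AC² = 125, BC² = 82.
Since AC² = 125 ≥ 82 + 17 = 99, the angle opposite AC is not acute, so the smallest enclosing circle has AC as diameter.
Centre = midpoint of AC = (0, -1.5), r² = 125/4 = 31.25.
Centre = (0, -1.5).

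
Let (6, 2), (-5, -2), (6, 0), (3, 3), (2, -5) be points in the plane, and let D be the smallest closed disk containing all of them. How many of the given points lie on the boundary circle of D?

2

A smallest enclosing disk is always determined by at most three of the input points on its boundary.
The farthest pair is (6, 2)–(-5, -2) with squared distance 137. The circle on this segment as diameter has centre (0.5, 0) and r² = 137/4 = 34.25.
Check (6, 0): distance² to centre = 30.25 ≤ 34.25, so it lies inside.
All remaining points lie in this disk, and no smaller disk contains both endpoints, so this is the minimum enclosing circle.
The points at distance exactly r from the centre are (6, 2), (-5, -2) — 2 points.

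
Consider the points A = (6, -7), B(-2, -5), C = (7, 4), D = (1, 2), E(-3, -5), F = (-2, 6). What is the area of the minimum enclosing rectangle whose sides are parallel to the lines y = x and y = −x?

In coordinates u = x + y, v = x − y the rectangle is axis-aligned; the map (x,y)→(u,v) scales areas by 2.
u-values: -1, -7, 11, 3, -8, 4; range = 11 − (-8) = 19.
v-values: 13, 3, 3, -1, 2, -8; range = 13 − (-8) = 21.
Area = (19 × 21) / 2 = 199.5.

199.5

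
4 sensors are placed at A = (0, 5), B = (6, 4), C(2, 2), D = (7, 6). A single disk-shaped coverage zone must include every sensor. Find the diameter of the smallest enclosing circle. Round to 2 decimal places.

7.10

A smallest enclosing disk is always determined by at most three of the input points on its boundary.
The minimum enclosing circle is determined by three boundary points: A, C, D.
Their circumcentre is (163/46, 239/46) with r² = 13325/1058.
The farthest remaining point B is at distance² 7897/1058 ≤ 13325/1058.
Diameter = 2r = 2√(13325/1058) ≈ 7.10.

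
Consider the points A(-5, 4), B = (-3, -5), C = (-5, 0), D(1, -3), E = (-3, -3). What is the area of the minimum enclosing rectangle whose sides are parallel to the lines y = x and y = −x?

45.5

In coordinates u = x + y, v = x − y the rectangle is axis-aligned; the map (x,y)→(u,v) scales areas by 2.
u-values: -1, -8, -5, -2, -6; range = -1 − (-8) = 7.
v-values: -9, 2, -5, 4, 0; range = 4 − (-9) = 13.
Area = (7 × 13) / 2 = 45.5.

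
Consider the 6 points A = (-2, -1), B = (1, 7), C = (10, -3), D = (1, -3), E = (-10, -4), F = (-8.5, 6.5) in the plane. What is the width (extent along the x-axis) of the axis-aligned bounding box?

max x = 10, min x = -10, so width = 20.

20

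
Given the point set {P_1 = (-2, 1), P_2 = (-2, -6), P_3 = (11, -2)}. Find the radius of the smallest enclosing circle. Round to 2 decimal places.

6.98

Side lengths²: P_1P_2² = 49, P_1P_3² = 178, P_2P_3² = 185.
Since P_2P_3² = 185 < 178 + 49 = 227, the triangle is acute, so the smallest enclosing circle is the circumcircle.
Circumcentre = (105/26, -2.5), r² = 16465/338.
r = √(16465/338) ≈ 6.98.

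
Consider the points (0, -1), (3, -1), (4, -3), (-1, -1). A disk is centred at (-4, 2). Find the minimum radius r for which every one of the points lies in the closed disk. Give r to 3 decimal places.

9.434

The required radius is the distance from (-4, 2) to the farthest point.
Squared distances: 25, 58, 89, 18.
Maximum is 89, attained at (4, -3).
r = √89 ≈ 9.434.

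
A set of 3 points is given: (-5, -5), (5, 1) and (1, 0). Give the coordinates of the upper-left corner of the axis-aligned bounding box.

(-5, 1)

x-range [-5, 5], y-range [-5, 1].
The upper-left corner is (-5, 1).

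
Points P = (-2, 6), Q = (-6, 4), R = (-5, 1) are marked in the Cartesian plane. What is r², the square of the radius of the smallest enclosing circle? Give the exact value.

Side lengths²: PQ² = 20, PR² = 34, QR² = 10.
Since PR² = 34 ≥ 20 + 10 = 30, the angle opposite PR is not acute, so the smallest enclosing circle has PR as diameter.
Centre = midpoint of PR = (-3.5, 3.5), r² = 34/4 = 8.5.

8.5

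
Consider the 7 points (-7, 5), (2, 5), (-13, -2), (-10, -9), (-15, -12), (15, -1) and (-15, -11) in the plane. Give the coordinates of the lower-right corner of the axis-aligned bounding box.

x-range [-15, 15], y-range [-12, 5].
The lower-right corner is (15, -12).

(15, -12)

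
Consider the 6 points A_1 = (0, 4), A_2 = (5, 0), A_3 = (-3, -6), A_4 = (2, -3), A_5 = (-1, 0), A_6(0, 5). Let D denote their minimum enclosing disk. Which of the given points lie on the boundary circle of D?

A_2, A_3, A_6

The minimum enclosing circle of a finite set is fixed by two of the points (as a diameter) or three (as a circumcircle).
The minimum enclosing circle is determined by three boundary points: A_2, A_3, A_6.
Their circumcentre is (-5/7, -5/7) with r² = 1625/49.
The farthest remaining point A_1 is at distance² 1114/49 ≤ 1625/49.
The points at distance exactly r from the centre are A_2, A_3, A_6 — 3 points.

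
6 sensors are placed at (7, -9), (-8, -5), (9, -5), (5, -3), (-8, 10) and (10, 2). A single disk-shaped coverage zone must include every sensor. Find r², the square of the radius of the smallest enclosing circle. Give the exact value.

The minimum enclosing circle of a finite set is fixed by two of the points (as a diameter) or three (as a circumcircle).
The farthest pair is (7, -9)–(-8, 10) with squared distance 586. The circle on this segment as diameter has centre (-0.5, 0.5) and r² = 586/4 = 146.5.
Check (-8, -5): distance² to centre = 86.5 ≤ 146.5, so it lies inside.
All remaining points lie in this disk, and no smaller disk contains both endpoints, so this is the minimum enclosing circle.

146.5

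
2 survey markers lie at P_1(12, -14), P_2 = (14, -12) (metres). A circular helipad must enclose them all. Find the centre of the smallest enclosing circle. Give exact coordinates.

The smallest circle enclosing two points has them as diameter endpoints.
Centre = midpoint = (13, -13); r² = |P_1P_2|²/4 = 8/4 = 2.
Centre = (13, -13).

(13, -13)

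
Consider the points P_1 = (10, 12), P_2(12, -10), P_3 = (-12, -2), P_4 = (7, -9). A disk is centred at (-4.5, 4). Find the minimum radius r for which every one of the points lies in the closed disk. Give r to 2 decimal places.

The required radius is the distance from (-4.5, 4) to the farthest point.
Squared distances: 274.25, 468.25, 92.25, 301.25.
Maximum is 468.25, attained at P_2.
r = √(468.25) ≈ 21.64.

21.64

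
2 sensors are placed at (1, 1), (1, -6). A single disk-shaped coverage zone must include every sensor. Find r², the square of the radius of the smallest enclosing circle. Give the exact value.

The smallest circle enclosing two points has them as diameter endpoints.
Centre = midpoint = (1, -2.5); r² = |(1, 1)−(1, -6)|²/4 = 49/4 = 12.25.

12.25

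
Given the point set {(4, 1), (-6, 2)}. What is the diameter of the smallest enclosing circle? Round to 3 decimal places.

The smallest circle enclosing two points has them as diameter endpoints.
Centre = midpoint = (-1, 1.5); r² = |(4, 1)−(-6, 2)|²/4 = 101/4 = 25.25.
Diameter = 2r = 2√(25.25) ≈ 10.050.

10.050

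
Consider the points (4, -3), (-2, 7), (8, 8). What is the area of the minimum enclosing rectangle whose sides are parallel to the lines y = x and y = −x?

In coordinates u = x + y, v = x − y the rectangle is axis-aligned; the map (x,y)→(u,v) scales areas by 2.
u-values: 1, 5, 16; range = 16 − 1 = 15.
v-values: 7, -9, 0; range = 7 − (-9) = 16.
Area = (15 × 16) / 2 = 120.

120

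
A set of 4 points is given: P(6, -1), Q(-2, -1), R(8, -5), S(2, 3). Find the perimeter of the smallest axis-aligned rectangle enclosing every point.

36

Width = max x − min x = 8 − (-2) = 10.
Height = max y − min y = 3 − (-5) = 8.
Perimeter = 2(10 + 8) = 36.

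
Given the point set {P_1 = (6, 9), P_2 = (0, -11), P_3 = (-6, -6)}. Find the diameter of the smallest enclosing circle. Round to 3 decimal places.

Side lengths²: P_1P_2² = 436, P_1P_3² = 369, P_2P_3² = 61.
Since P_1P_2² = 436 ≥ 369 + 61 = 430, the angle opposite P_1P_2 is not acute, so the smallest enclosing circle has P_1P_2 as diameter.
Centre = midpoint of P_1P_2 = (3, -1), r² = 436/4 = 109.
Diameter = 2r = 2√109 ≈ 20.881.

20.881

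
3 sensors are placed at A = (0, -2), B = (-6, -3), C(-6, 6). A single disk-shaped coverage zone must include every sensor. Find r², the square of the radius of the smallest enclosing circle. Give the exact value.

Side lengths²: AB² = 37, AC² = 100, BC² = 81.
Since AC² = 100 < 81 + 37 = 118, the triangle is acute, so the smallest enclosing circle is the circumcircle.
Circumcentre = (-11/3, 1.5), r² = 925/36.

925/36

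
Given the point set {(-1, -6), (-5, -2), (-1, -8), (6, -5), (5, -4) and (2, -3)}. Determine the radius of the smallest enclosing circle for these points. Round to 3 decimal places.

5.701

The farthest pair is (-5, -2)–(6, -5) with squared distance 130. The circle on this segment as diameter has centre (0.5, -3.5) and r² = 130/4 = 32.5.
Check (-1, -6): distance² to centre = 8.5 ≤ 32.5, so it lies inside.
All remaining points lie in this disk, and no smaller disk contains both endpoints, so this is the minimum enclosing circle.
r = √(32.5) ≈ 5.701.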